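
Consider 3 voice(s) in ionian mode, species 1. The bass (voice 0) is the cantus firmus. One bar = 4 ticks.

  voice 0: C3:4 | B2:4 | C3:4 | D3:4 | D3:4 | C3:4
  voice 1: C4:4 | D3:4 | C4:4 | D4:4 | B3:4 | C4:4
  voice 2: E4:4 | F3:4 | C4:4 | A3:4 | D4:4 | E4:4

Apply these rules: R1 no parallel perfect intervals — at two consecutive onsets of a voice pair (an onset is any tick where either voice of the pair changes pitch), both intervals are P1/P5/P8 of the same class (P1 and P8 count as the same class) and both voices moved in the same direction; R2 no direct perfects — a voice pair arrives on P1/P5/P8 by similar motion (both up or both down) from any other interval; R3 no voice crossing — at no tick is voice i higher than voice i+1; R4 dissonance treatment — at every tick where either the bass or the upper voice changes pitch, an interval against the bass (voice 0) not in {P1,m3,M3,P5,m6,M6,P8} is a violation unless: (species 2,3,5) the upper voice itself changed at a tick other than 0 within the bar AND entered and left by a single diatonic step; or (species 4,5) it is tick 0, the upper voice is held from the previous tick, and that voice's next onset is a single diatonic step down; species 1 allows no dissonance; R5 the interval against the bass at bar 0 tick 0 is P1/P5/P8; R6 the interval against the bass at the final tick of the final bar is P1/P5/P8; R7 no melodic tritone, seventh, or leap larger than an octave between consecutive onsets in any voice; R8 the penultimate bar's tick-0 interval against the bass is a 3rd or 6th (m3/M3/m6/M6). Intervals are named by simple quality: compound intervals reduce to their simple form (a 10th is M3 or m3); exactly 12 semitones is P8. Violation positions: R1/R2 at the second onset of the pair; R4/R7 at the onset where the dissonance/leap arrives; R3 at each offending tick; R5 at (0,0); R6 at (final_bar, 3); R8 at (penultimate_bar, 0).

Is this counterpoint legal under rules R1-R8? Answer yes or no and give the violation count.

No (15 violations)

bar 0: v0=C3 v1=C4 v2=E4 (M3)
bar 1: v0=B2 v1=D3 v2=F3 (TT)
bar 2: v0=C3 v1=C4 v2=C4 (P8)
bar 3: v0=D3 v1=D4 v2=A3 (P5)
bar 4: v0=D3 v1=B3 v2=D4 (P8)
bar 5: v0=C3 v1=C4 v2=E4 (M3)
  R5 @ bar0.0: opens on M3
  R4 @ bar1.0: B2/F3 TT untreated
  R7 @ bar1.0: C4->D3 leap 10st
  R7 @ bar1.0: E4->F3 leap 11st
  R2 @ bar2.0: B2/D3 m3 -> C3/C4 P8 similar
  R2 @ bar2.0: B2/F3 TT -> C3/C4 P8 similar
  R2 @ bar2.0: D3/F3 m3 -> C4/C4 P1 similar
  R7 @ bar2.0: D3->C4 leap 10st
  R1 @ bar3.0: C3/C4 P8 -> D3/D4 P8 similar
  R3 @ bar3.0: D4 above A3
  R3 @ bar3.1: D4 above A3
  R3 @ bar3.2: D4 above A3
  R3 @ bar3.3: D4 above A3
  R8 @ bar4.0: penult P8 not 3rd/6th
  R6 @ bar5.3: closes on M3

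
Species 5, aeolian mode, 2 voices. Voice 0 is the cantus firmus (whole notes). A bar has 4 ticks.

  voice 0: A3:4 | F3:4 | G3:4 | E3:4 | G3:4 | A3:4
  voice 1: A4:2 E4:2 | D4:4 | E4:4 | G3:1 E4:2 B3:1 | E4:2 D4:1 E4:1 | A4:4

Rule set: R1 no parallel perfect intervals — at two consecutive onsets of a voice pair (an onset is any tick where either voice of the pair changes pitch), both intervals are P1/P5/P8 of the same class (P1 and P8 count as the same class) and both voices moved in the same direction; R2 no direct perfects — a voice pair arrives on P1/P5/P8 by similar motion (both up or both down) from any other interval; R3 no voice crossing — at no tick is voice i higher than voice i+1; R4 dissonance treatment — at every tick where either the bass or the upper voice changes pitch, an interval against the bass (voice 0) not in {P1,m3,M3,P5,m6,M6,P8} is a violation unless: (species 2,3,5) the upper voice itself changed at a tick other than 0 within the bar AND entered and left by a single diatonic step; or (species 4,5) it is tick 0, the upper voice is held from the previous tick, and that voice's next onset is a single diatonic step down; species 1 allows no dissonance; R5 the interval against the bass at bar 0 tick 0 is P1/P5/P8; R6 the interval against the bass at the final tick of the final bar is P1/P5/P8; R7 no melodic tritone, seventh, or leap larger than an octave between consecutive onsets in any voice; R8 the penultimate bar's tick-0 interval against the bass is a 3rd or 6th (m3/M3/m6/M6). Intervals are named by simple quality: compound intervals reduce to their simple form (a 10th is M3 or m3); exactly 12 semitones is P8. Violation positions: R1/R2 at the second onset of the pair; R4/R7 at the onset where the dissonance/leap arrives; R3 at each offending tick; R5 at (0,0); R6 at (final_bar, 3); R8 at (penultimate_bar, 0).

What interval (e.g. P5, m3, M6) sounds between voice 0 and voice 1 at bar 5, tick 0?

P8

voice 0=A3 voice 1=A4 -> P8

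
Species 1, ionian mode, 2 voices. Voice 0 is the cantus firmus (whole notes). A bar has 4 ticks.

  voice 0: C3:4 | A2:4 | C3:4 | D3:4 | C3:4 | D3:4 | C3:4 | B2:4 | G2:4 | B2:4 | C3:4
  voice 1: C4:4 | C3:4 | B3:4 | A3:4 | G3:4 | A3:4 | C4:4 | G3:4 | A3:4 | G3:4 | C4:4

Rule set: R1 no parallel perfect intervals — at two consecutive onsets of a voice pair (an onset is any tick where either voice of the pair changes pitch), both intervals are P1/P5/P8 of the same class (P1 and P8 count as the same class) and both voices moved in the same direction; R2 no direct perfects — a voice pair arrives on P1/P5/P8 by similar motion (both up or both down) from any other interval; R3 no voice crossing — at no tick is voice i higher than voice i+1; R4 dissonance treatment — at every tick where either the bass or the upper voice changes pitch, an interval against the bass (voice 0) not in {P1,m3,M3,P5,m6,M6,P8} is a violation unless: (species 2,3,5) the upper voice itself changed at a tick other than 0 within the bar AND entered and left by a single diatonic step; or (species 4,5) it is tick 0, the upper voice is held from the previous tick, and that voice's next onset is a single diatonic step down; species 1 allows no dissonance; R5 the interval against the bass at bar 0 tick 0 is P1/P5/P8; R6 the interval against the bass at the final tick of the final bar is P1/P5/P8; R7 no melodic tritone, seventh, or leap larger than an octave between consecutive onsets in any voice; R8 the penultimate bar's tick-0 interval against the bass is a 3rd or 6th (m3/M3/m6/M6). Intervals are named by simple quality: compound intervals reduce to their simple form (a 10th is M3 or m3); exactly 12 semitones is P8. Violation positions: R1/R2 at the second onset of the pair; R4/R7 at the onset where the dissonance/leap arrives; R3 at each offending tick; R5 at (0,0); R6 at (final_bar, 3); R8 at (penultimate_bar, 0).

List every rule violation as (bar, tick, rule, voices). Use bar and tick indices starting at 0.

(2, 0, R4, (0, 1))
(2, 0, R7, (1,))
(4, 0, R1, (0, 1))
(5, 0, R1, (0, 1))
(8, 0, R4, (0, 1))
(10, 0, R2, (0, 1))

bar 0: v0=C3 v1=C4 downbeat P8
bar 1: v0=A2 v1=C3 downbeat m3
bar 2: v0=C3 v1=B3 downbeat M7
bar 3: v0=D3 v1=A3 downbeat P5
bar 4: v0=C3 v1=G3 downbeat P5
bar 5: v0=D3 v1=A3 downbeat P5
bar 6: v0=C3 v1=C4 downbeat P8
bar 7: v0=B2 v1=G3 downbeat m6
bar 8: v0=G2 v1=A3 downbeat M2
bar 9: v0=B2 v1=G3 downbeat m6
bar 10: v0=C3 v1=C4 downbeat P8
  -> R4 @ bar 2 tick 0 v(0, 1): C3/B3 M7 untreated
  -> R7 @ bar 2 tick 0 v(1,): C3->B3 leap 11st
  -> R1 @ bar 4 tick 0 v(0, 1): D3/A3 P5 -> C3/G3 P5 similar
  -> R1 @ bar 5 tick 0 v(0, 1): C3/G3 P5 -> D3/A3 P5 similar
  -> R4 @ bar 8 tick 0 v(0, 1): G2/A3 M2 untreated
  -> R2 @ bar 10 tick 0 v(0, 1): B2/G3 m6 -> C3/C4 P8 similar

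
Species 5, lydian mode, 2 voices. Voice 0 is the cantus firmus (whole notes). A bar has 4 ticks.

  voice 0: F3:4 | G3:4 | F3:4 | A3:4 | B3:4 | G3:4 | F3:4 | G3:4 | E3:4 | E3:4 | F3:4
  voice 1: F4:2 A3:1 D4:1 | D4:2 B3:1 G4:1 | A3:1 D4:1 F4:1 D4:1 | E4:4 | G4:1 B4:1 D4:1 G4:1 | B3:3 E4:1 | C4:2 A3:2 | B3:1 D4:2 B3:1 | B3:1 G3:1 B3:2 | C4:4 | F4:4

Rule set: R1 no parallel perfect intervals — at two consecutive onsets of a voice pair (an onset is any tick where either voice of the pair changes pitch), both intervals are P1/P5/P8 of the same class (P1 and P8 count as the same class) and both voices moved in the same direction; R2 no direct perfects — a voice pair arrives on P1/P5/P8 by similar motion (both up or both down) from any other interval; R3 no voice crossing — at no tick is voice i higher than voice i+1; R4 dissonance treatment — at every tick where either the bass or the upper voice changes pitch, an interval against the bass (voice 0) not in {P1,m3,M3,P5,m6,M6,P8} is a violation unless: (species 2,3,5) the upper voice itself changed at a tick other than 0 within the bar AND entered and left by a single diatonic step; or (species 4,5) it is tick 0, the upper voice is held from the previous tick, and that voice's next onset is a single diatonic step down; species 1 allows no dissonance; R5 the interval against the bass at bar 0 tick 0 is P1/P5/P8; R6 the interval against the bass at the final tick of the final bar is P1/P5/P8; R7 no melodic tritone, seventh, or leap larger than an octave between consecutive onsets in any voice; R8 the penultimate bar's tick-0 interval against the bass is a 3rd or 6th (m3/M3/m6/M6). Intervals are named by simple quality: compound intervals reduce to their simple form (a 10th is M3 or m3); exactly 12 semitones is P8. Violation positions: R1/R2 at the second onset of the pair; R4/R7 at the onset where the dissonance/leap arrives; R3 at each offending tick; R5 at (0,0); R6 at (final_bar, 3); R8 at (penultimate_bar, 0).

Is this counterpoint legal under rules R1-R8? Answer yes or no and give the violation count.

bar 0: v0=F3 v1=F4 (P8)
bar 1: v0=G3 v1=D4 (P5)
bar 2: v0=F3 v1=A3 (M3)
bar 3: v0=A3 v1=E4 (P5)
bar 4: v0=B3 v1=G4 (m6)
bar 5: v0=G3 v1=B3 (M3)
bar 6: v0=F3 v1=C4 (P5)
bar 7: v0=G3 v1=B3 (M3)
bar 8: v0=E3 v1=B3 (P5)
bar 9: v0=E3 v1=C4 (m6)
bar 10: v0=F3 v1=F4 (P8)
  R7 @ bar2.0: G4->A3 leap 10st
  R2 @ bar3.0: F3/D4 M6 -> A3/E4 P5 similar
  R2 @ bar6.0: G3/E4 M6 -> F3/C4 P5 similar
  R2 @ bar10.0: E3/C4 m6 -> F3/F4 P8 similar

No (4 violations)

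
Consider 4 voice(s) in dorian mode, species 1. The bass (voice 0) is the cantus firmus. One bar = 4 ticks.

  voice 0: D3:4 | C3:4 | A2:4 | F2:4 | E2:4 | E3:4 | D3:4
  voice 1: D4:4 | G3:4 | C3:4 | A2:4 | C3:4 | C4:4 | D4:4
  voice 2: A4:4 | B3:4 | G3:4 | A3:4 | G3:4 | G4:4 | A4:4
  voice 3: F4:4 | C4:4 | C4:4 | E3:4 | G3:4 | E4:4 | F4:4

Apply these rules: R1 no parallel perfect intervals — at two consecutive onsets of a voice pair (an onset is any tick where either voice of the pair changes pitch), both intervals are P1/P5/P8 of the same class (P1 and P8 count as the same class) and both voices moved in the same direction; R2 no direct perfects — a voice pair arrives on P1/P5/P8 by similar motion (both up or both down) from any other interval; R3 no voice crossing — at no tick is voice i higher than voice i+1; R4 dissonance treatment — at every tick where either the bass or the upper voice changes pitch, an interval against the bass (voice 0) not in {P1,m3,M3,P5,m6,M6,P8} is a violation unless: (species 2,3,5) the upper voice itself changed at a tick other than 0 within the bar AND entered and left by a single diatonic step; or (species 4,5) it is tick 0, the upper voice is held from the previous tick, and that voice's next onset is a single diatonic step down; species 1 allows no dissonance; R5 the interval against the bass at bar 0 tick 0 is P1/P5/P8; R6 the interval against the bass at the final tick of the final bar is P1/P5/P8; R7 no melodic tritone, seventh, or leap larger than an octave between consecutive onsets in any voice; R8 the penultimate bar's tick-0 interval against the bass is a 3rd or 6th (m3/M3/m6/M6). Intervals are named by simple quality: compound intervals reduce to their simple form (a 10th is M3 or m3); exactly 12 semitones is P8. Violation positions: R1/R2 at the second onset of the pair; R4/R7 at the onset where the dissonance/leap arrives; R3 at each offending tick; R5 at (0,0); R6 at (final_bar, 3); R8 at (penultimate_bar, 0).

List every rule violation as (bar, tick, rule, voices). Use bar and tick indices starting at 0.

bar 0: v0=D3 v1=D4 v2=A4 v3=F4 downbeat m3
bar 1: v0=C3 v1=G3 v2=B3 v3=C4 downbeat P8
bar 2: v0=A2 v1=C3 v2=G3 v3=C4 downbeat m3
bar 3: v0=F2 v1=A2 v2=A3 v3=E3 downbeat M7
bar 4: v0=E2 v1=C3 v2=G3 v3=G3 downbeat m3
bar 5: v0=E3 v1=C4 v2=G4 v3=E4 downbeat P8
bar 6: v0=D3 v1=D4 v2=A4 v3=F4 downbeat m3
  -> R3 @ bar 0 tick 0 v(2, 3): A4 above F4
  -> R5 @ bar 0 tick 0 v(0, 3): opens on m3
  -> R3 @ bar 0 tick 1 v(2, 3): A4 above F4
  -> R3 @ bar 0 tick 2 v(2, 3): A4 above F4
  -> R3 @ bar 0 tick 3 v(2, 3): A4 above F4
  -> R2 @ bar 1 tick 0 v(0, 1): D3/D4 P8 -> C3/G3 P5 similar
  -> R2 @ bar 1 tick 0 v(0, 3): D3/F4 m3 -> C3/C4 P8 similar
  -> R4 @ bar 1 tick 0 v(0, 2): C3/B3 M7 untreated
  -> R7 @ bar 1 tick 0 v(2,): A4->B3 leap 10st
  -> R2 @ bar 2 tick 0 v(1, 2): G3/B3 M3 -> C3/G3 P5 similar
  -> R4 @ bar 2 tick 0 v(0, 2): A2/G3 m7 untreated
  -> R2 @ bar 3 tick 0 v(1, 3): C3/C4 P8 -> A2/E3 P5 similar
  -> R3 @ bar 3 tick 0 v(2, 3): A3 above E3
  -> R4 @ bar 3 tick 0 v(0, 3): F2/E3 M7 untreated
  -> R3 @ bar 3 tick 1 v(2, 3): A3 above E3
  -> R3 @ bar 3 tick 2 v(2, 3): A3 above E3
  -> R3 @ bar 3 tick 3 v(2, 3): A3 above E3
  -> R1 @ bar 4 tick 0 v(1, 3): A2/E3 P5 -> C3/G3 P5 similar
  -> R1 @ bar 5 tick 0 v(1, 2): C3/G3 P5 -> C4/G4 P5 similar
  -> R2 @ bar 5 tick 0 v(0, 3): E2/G3 m3 -> E3/E4 P8 similar
  -> R3 @ bar 5 tick 0 v(2, 3): G4 above E4
  -> R8 @ bar 5 tick 0 v(0, 3): penult P8 not 3rd/6th
  -> R3 @ bar 5 tick 1 v(2, 3): G4 above E4
  -> R3 @ bar 5 tick 2 v(2, 3): G4 above E4
  -> R3 @ bar 5 tick 3 v(2, 3): G4 above E4
  -> R1 @ bar 6 tick 0 v(1, 2): C4/G4 P5 -> D4/A4 P5 similar
  -> R3 @ bar 6 tick 0 v(2, 3): A4 above F4
  -> R3 @ bar 6 tick 1 v(2, 3): A4 above F4
  -> R3 @ bar 6 tick 2 v(2, 3): A4 above F4
  -> R3 @ bar 6 tick 3 v(2, 3): A4 above F4
  -> R6 @ bar 6 tick 3 v(0, 3): closes on m3

(0, 0, R3, (2, 3))
(0, 0, R5, (0, 3))
(0, 1, R3, (2, 3))
(0, 2, R3, (2, 3))
(0, 3, R3, (2, 3))
(1, 0, R2, (0, 1))
(1, 0, R2, (0, 3))
(1, 0, R4, (0, 2))
(1, 0, R7, (2,))
(2, 0, R2, (1, 2))
(2, 0, R4, (0, 2))
(3, 0, R2, (1, 3))
(3, 0, R3, (2, 3))
(3, 0, R4, (0, 3))
(3, 1, R3, (2, 3))
(3, 2, R3, (2, 3))
(3, 3, R3, (2, 3))
(4, 0, R1, (1, 3))
(5, 0, R1, (1, 2))
(5, 0, R2, (0, 3))
(5, 0, R3, (2, 3))
(5, 0, R8, (0, 3))
(5, 1, R3, (2, 3))
(5, 2, R3, (2, 3))
(5, 3, R3, (2, 3))
(6, 0, R1, (1, 2))
(6, 0, R3, (2, 3))
(6, 1, R3, (2, 3))
(6, 2, R3, (2, 3))
(6, 3, R3, (2, 3))
(6, 3, R6, (0, 3))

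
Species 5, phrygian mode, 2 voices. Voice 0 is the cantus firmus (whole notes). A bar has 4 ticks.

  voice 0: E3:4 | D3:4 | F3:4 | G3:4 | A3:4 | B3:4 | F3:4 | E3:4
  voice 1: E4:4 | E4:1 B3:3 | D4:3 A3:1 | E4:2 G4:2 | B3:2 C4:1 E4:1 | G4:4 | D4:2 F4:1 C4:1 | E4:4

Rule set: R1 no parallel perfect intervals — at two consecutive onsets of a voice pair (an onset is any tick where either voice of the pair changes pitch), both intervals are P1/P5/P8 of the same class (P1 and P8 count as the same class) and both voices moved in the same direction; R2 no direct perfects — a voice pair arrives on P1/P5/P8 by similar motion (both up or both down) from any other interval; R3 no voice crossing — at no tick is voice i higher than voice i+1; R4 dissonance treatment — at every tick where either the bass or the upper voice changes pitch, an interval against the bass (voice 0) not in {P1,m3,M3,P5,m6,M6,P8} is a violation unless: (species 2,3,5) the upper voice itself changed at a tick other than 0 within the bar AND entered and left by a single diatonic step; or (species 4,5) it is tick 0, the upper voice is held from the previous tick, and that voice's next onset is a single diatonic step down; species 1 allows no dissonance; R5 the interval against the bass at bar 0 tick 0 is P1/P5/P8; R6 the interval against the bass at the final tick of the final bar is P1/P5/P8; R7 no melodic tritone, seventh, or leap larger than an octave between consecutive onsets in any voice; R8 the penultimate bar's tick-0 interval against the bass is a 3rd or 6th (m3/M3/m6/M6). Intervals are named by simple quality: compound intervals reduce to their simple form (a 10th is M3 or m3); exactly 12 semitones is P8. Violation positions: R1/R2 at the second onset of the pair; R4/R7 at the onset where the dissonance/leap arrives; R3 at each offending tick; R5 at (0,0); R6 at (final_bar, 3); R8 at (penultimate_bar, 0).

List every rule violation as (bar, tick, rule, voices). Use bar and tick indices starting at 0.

(1, 0, R4, (0, 1))
(4, 0, R4, (0, 1))
(6, 0, R7, (0,))

bar 0: v0=E3 v1=E4 downbeat P8
bar 1: v0=D3 v1=E4 downbeat M2
bar 2: v0=F3 v1=D4 downbeat M6
bar 3: v0=G3 v1=E4 downbeat M6
bar 4: v0=A3 v1=B3 downbeat M2
bar 5: v0=B3 v1=G4 downbeat m6
bar 6: v0=F3 v1=D4 downbeat M6
bar 7: v0=E3 v1=E4 downbeat P8
  -> R4 @ bar 1 tick 0 v(0, 1): D3/E4 M2 untreated
  -> R4 @ bar 4 tick 0 v(0, 1): A3/B3 M2 untreated
  -> R7 @ bar 6 tick 0 v(0,): B3->F3 leap 6st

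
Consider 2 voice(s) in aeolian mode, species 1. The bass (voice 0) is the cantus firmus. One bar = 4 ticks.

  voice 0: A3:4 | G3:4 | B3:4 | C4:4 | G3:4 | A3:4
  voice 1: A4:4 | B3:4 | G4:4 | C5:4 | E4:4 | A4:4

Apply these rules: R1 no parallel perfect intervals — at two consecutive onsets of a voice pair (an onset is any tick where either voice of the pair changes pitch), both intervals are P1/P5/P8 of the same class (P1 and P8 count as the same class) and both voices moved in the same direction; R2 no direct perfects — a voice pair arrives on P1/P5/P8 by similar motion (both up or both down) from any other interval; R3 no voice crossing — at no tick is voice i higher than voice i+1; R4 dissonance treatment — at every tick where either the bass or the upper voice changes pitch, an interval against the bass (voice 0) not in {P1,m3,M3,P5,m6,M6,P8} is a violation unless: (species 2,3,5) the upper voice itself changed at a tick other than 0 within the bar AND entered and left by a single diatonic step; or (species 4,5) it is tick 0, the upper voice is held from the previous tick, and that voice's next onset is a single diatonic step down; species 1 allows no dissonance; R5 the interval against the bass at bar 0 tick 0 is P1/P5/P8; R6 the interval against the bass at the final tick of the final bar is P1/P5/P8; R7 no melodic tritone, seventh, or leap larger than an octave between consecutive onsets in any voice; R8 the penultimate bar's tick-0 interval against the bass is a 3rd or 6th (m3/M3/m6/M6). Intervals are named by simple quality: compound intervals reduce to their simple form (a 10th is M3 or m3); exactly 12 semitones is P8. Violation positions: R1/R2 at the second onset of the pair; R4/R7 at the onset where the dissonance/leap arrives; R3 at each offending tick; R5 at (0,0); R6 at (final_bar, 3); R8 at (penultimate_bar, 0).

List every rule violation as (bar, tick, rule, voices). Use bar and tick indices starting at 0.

bar 0: v0=A3 v1=A4 downbeat P8
bar 1: v0=G3 v1=B3 downbeat M3
bar 2: v0=B3 v1=G4 downbeat m6
bar 3: v0=C4 v1=C5 downbeat P8
bar 4: v0=G3 v1=E4 downbeat M6
bar 5: v0=A3 v1=A4 downbeat P8
  -> R7 @ bar 1 tick 0 v(1,): A4->B3 leap 10st
  -> R2 @ bar 3 tick 0 v(0, 1): B3/G4 m6 -> C4/C5 P8 similar
  -> R2 @ bar 5 tick 0 v(0, 1): G3/E4 M6 -> A3/A4 P8 similar

(1, 0, R7, (1,))
(3, 0, R2, (0, 1))
(5, 0, R2, (0, 1))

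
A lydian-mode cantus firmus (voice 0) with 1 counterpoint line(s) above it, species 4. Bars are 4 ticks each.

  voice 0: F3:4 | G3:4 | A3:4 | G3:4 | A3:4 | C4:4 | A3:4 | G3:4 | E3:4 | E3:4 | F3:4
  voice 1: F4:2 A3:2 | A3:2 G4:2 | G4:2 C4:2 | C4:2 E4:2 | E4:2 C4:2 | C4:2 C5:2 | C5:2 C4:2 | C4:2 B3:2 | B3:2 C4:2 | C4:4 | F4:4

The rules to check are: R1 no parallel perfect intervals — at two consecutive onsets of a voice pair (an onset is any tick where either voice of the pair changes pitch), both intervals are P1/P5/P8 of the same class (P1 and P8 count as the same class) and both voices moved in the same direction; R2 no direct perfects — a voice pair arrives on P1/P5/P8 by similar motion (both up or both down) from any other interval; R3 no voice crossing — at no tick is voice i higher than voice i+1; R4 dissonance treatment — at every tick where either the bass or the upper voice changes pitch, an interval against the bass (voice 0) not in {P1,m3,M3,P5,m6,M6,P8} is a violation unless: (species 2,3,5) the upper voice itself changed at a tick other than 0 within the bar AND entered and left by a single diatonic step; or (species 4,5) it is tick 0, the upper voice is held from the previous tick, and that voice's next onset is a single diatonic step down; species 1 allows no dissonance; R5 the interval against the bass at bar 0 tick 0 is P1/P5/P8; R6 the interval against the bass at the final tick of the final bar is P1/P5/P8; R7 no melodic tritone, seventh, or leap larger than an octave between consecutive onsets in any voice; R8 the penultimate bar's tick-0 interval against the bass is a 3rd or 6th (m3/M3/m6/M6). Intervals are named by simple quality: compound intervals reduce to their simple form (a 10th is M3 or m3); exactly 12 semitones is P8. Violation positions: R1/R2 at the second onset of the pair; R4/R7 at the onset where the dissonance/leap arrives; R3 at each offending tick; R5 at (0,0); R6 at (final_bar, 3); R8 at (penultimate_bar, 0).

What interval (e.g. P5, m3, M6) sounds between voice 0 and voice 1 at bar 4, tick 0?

voice 0=A3 voice 1=E4 -> P5

P5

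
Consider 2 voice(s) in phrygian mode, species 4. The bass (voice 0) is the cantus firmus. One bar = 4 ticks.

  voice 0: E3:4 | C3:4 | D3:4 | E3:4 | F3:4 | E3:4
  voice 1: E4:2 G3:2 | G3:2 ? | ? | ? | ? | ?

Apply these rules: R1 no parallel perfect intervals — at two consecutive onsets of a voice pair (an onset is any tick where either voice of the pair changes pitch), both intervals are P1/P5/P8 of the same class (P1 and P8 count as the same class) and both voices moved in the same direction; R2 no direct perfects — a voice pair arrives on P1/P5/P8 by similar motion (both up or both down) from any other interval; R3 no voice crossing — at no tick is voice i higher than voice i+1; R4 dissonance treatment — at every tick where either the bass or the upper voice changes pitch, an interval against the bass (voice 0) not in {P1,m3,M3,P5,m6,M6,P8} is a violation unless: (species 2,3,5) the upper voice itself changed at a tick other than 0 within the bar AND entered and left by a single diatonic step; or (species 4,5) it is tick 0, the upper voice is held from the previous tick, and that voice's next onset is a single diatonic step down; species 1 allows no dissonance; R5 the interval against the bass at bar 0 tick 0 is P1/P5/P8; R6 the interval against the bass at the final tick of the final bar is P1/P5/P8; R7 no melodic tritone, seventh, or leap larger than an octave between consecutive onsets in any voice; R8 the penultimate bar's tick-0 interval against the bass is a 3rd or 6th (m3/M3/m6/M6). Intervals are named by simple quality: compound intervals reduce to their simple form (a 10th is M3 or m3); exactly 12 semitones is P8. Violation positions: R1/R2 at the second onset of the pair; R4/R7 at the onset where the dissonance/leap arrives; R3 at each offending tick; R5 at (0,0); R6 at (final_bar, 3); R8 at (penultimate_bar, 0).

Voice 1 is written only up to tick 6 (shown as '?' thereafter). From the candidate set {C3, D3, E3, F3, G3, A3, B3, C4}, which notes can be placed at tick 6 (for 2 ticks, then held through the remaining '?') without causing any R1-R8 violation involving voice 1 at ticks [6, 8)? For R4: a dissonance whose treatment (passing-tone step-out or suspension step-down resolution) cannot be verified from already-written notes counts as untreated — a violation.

{A3, C3, C4, E3, G3}

C3: legal
D3: violates R4
E3: legal
F3: violates R4
G3: legal
A3: legal
B3: violates R4
C4: legal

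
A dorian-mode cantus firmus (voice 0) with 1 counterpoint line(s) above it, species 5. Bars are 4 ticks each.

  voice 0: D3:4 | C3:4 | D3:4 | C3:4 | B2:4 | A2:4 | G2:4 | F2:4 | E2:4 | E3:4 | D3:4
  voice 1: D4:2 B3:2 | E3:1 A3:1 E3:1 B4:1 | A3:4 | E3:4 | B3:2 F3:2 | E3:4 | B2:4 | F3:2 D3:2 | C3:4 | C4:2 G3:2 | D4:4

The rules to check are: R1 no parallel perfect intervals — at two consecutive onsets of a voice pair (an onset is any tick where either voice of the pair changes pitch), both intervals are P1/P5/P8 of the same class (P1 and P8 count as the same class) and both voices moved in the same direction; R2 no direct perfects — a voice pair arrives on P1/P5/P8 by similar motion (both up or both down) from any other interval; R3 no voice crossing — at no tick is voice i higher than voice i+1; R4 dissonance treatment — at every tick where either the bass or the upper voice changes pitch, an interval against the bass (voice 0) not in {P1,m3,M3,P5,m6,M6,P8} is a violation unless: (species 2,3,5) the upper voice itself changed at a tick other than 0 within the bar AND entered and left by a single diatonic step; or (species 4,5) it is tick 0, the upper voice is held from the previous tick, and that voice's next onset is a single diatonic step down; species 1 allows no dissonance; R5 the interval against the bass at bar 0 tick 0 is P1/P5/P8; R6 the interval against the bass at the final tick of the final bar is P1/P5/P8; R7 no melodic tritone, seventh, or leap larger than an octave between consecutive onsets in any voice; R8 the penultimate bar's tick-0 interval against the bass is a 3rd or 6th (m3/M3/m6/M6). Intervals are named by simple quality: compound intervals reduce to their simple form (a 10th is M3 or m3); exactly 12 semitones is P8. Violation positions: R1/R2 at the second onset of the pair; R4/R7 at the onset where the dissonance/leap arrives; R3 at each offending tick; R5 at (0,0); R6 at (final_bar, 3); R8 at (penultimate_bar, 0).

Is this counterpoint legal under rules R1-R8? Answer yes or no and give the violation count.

No (7 violations)

bar 0: v0=D3 v1=D4 (P8)
bar 1: v0=C3 v1=E3 (M3)
bar 2: v0=D3 v1=A3 (P5)
bar 3: v0=C3 v1=E3 (M3)
bar 4: v0=B2 v1=B3 (P8)
bar 5: v0=A2 v1=E3 (P5)
bar 6: v0=G2 v1=B2 (M3)
bar 7: v0=F2 v1=F3 (P8)
bar 8: v0=E2 v1=C3 (m6)
bar 9: v0=E3 v1=C4 (m6)
bar 10: v0=D3 v1=D4 (P8)
  R4 @ bar1.3: C3/B4 M7 untreated
  R7 @ bar1.3: E3->B4 leap 19st
  R7 @ bar2.0: B4->A3 leap 14st
  R4 @ bar4.2: B2/F3 TT untreated
  R7 @ bar4.2: B3->F3 leap 6st
  R2 @ bar5.0: B2/F3 TT -> A2/E3 P5 similar
  R7 @ bar7.0: B2->F3 leap 6st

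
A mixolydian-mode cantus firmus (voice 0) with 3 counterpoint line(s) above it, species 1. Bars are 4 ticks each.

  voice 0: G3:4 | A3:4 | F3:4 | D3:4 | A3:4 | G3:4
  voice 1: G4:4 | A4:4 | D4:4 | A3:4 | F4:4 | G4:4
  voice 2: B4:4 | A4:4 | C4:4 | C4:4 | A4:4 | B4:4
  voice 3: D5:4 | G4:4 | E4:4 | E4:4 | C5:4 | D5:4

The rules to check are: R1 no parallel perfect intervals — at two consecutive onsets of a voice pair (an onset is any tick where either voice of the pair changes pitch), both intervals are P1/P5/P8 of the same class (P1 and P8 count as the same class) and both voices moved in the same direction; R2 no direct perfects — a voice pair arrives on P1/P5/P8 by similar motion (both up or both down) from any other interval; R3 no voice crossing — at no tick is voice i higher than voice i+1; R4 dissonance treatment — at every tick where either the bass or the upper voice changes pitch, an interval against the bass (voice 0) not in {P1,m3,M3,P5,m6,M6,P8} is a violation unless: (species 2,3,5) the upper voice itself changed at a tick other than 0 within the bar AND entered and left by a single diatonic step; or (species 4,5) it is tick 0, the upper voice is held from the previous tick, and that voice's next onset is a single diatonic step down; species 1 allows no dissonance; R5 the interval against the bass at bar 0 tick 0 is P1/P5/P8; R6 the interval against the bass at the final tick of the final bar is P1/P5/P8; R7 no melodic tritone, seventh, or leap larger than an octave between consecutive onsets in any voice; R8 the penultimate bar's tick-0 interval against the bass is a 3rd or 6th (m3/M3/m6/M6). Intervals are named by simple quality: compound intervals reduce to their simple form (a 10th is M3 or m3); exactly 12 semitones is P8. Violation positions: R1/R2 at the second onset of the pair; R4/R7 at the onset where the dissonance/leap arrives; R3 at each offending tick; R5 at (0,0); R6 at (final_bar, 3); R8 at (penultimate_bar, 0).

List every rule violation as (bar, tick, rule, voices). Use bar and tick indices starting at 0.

bar 0: v0=G3 v1=G4 v2=B4 v3=D5 downbeat P5
bar 1: v0=A3 v1=A4 v2=A4 v3=G4 downbeat m7
bar 2: v0=F3 v1=D4 v2=C4 v3=E4 downbeat M7
bar 3: v0=D3 v1=A3 v2=C4 v3=E4 downbeat M2
bar 4: v0=A3 v1=F4 v2=A4 v3=C5 downbeat m3
bar 5: v0=G3 v1=G4 v2=B4 v3=D5 downbeat P5
  -> R5 @ bar 0 tick 0 v(0, 2): opens on M3
  -> R1 @ bar 1 tick 0 v(0, 1): G3/G4 P8 -> A3/A4 P8 similar
  -> R3 @ bar 1 tick 0 v(2, 3): A4 above G4
  -> R4 @ bar 1 tick 0 v(0, 3): A3/G4 m7 untreated
  -> R3 @ bar 1 tick 1 v(2, 3): A4 above G4
  -> R3 @ bar 1 tick 2 v(2, 3): A4 above G4
  -> R3 @ bar 1 tick 3 v(2, 3): A4 above G4
  -> R2 @ bar 2 tick 0 v(0, 2): A3/A4 P8 -> F3/C4 P5 similar
  -> R3 @ bar 2 tick 0 v(1, 2): D4 above C4
  -> R4 @ bar 2 tick 0 v(0, 3): F3/E4 M7 untreated
  -> R3 @ bar 2 tick 1 v(1, 2): D4 above C4
  -> R3 @ bar 2 tick 2 v(1, 2): D4 above C4
  -> R3 @ bar 2 tick 3 v(1, 2): D4 above C4
  -> R2 @ bar 3 tick 0 v(0, 1): F3/D4 M6 -> D3/A3 P5 similar
  -> R4 @ bar 3 tick 0 v(0, 2): D3/C4 m7 untreated
  -> R4 @ bar 3 tick 0 v(0, 3): D3/E4 M2 untreated
  -> R1 @ bar 4 tick 0 v(1, 3): A3/E4 P5 -> F4/C5 P5 similar
  -> R2 @ bar 4 tick 0 v(0, 2): D3/C4 m7 -> A3/A4 P8 similar
  -> R8 @ bar 4 tick 0 v(0, 2): penult P8 not 3rd/6th
  -> R1 @ bar 5 tick 0 v(1, 3): F4/C5 P5 -> G4/D5 P5 similar
  -> R6 @ bar 5 tick 3 v(0, 2): closes on M3

(0, 0, R5, (0, 2))
(1, 0, R1, (0, 1))
(1, 0, R3, (2, 3))
(1, 0, R4, (0, 3))
(1, 1, R3, (2, 3))
(1, 2, R3, (2, 3))
(1, 3, R3, (2, 3))
(2, 0, R2, (0, 2))
(2, 0, R3, (1, 2))
(2, 0, R4, (0, 3))
(2, 1, R3, (1, 2))
(2, 2, R3, (1, 2))
(2, 3, R3, (1, 2))
(3, 0, R2, (0, 1))
(3, 0, R4, (0, 2))
(3, 0, R4, (0, 3))
(4, 0, R1, (1, 3))
(4, 0, R2, (0, 2))
(4, 0, R8, (0, 2))
(5, 0, R1, (1, 3))
(5, 3, R6, (0, 2))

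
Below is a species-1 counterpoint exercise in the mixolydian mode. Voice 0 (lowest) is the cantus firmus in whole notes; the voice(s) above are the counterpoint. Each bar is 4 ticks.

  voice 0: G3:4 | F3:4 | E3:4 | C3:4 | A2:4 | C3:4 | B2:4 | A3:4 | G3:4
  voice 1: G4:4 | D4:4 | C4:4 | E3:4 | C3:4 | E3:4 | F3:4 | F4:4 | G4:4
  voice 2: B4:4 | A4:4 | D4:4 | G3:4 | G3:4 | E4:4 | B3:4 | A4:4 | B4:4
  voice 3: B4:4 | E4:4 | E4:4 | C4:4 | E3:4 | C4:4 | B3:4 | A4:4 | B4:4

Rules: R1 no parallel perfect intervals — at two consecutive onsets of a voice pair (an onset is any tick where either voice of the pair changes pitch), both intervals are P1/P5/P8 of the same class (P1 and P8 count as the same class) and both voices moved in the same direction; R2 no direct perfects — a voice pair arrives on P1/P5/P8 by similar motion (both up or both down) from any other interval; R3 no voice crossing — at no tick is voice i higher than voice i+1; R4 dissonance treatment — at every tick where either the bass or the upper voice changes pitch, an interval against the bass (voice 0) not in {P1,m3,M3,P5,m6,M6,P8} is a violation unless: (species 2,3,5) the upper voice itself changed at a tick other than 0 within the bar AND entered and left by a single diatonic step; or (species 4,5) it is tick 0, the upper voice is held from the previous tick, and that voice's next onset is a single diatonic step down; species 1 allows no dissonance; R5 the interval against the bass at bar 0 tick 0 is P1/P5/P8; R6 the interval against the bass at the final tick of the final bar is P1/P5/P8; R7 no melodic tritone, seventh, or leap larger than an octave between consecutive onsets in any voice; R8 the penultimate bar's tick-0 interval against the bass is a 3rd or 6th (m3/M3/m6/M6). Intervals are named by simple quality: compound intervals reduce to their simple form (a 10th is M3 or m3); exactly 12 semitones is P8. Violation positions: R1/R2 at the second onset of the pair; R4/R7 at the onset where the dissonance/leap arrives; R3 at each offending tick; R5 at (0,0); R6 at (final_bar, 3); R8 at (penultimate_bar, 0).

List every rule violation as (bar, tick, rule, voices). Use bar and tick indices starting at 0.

bar 0: v0=G3 v1=G4 v2=B4 v3=B4 downbeat M3
bar 1: v0=F3 v1=D4 v2=A4 v3=E4 downbeat M7
bar 2: v0=E3 v1=C4 v2=D4 v3=E4 downbeat P8
bar 3: v0=C3 v1=E3 v2=G3 v3=C4 downbeat P8
bar 4: v0=A2 v1=C3 v2=G3 v3=E3 downbeat P5
bar 5: v0=C3 v1=E3 v2=E4 v3=C4 downbeat P8
bar 6: v0=B2 v1=F3 v2=B3 v3=B3 downbeat P8
bar 7: v0=A3 v1=F4 v2=A4 v3=A4 downbeat P8
bar 8: v0=G3 v1=G4 v2=B4 v3=B4 downbeat M3
  -> R5 @ bar 0 tick 0 v(0, 2): opens on M3
  -> R5 @ bar 0 tick 0 v(0, 3): opens on M3
  -> R2 @ bar 1 tick 0 v(1, 2): G4/B4 M3 -> D4/A4 P5 similar
  -> R3 @ bar 1 tick 0 v(2, 3): A4 above E4
  -> R4 @ bar 1 tick 0 v(0, 3): F3/E4 M7 untreated
  -> R3 @ bar 1 tick 1 v(2, 3): A4 above E4
  -> R3 @ bar 1 tick 2 v(2, 3): A4 above E4
  -> R3 @ bar 1 tick 3 v(2, 3): A4 above E4
  -> R4 @ bar 2 tick 0 v(0, 2): E3/D4 m7 untreated
  -> R1 @ bar 3 tick 0 v(0, 3): E3/E4 P8 -> C3/C4 P8 similar
  -> R2 @ bar 3 tick 0 v(0, 2): E3/D4 m7 -> C3/G3 P5 similar
  -> R2 @ bar 4 tick 0 v(0, 3): C3/C4 P8 -> A2/E3 P5 similar
  -> R3 @ bar 4 tick 0 v(2, 3): G3 above E3
  -> R4 @ bar 4 tick 0 v(0, 2): A2/G3 m7 untreated
  -> R3 @ bar 4 tick 1 v(2, 3): G3 above E3
  -> R3 @ bar 4 tick 2 v(2, 3): G3 above E3
  -> R3 @ bar 4 tick 3 v(2, 3): G3 above E3
  -> R2 @ bar 5 tick 0 v(0, 3): A2/E3 P5 -> C3/C4 P8 similar
  -> R2 @ bar 5 tick 0 v(1, 2): C3/G3 P5 -> E3/E4 P8 similar
  -> R3 @ bar 5 tick 0 v(2, 3): E4 above C4
  -> R3 @ bar 5 tick 1 v(2, 3): E4 above C4
  -> R3 @ bar 5 tick 2 v(2, 3): E4 above C4
  -> R3 @ bar 5 tick 3 v(2, 3): E4 above C4
  -> R1 @ bar 6 tick 0 v(0, 3): C3/C4 P8 -> B2/B3 P8 similar
  -> R2 @ bar 6 tick 0 v(0, 2): C3/E4 M3 -> B2/B3 P8 similar
  -> R2 @ bar 6 tick 0 v(2, 3): E4/C4 M3 -> B3/B3 P1 similar
  -> R4 @ bar 6 tick 0 v(0, 1): B2/F3 TT untreated
  -> R1 @ bar 7 tick 0 v(0, 2): B2/B3 P8 -> A3/A4 P8 similar
  -> R1 @ bar 7 tick 0 v(0, 3): B2/B3 P8 -> A3/A4 P8 similar
  -> R1 @ bar 7 tick 0 v(2, 3): B3/B3 P1 -> A4/A4 P1 similar
  -> R7 @ bar 7 tick 0 v(0,): B2->A3 leap 10st
  -> R7 @ bar 7 tick 0 v(2,): B3->A4 leap 10st
  -> R7 @ bar 7 tick 0 v(3,): B3->A4 leap 10st
  -> R8 @ bar 7 tick 0 v(0, 2): penult P8 not 3rd/6th
  -> R8 @ bar 7 tick 0 v(0, 3): penult P8 not 3rd/6th
  -> R1 @ bar 8 tick 0 v(2, 3): A4/A4 P1 -> B4/B4 P1 similar
  -> R6 @ bar 8 tick 3 v(0, 2): closes on M3
  -> R6 @ bar 8 tick 3 v(0, 3): closes on M3

(0, 0, R5, (0, 2))
(0, 0, R5, (0, 3))
(1, 0, R2, (1, 2))
(1, 0, R3, (2, 3))
(1, 0, R4, (0, 3))
(1, 1, R3, (2, 3))
(1, 2, R3, (2, 3))
(1, 3, R3, (2, 3))
(2, 0, R4, (0, 2))
(3, 0, R1, (0, 3))
(3, 0, R2, (0, 2))
(4, 0, R2, (0, 3))
(4, 0, R3, (2, 3))
(4, 0, R4, (0, 2))
(4, 1, R3, (2, 3))
(4, 2, R3, (2, 3))
(4, 3, R3, (2, 3))
(5, 0, R2, (0, 3))
(5, 0, R2, (1, 2))
(5, 0, R3, (2, 3))
(5, 1, R3, (2, 3))
(5, 2, R3, (2, 3))
(5, 3, R3, (2, 3))
(6, 0, R1, (0, 3))
(6, 0, R2, (0, 2))
(6, 0, R2, (2, 3))
(6, 0, R4, (0, 1))
(7, 0, R1, (0, 2))
(7, 0, R1, (0, 3))
(7, 0, R1, (2, 3))
(7, 0, R7, (0,))
(7, 0, R7, (2,))
(7, 0, R7, (3,))
(7, 0, R8, (0, 2))
(7, 0, R8, (0, 3))
(8, 0, R1, (2, 3))
(8, 3, R6, (0, 2))
(8, 3, R6, (0, 3))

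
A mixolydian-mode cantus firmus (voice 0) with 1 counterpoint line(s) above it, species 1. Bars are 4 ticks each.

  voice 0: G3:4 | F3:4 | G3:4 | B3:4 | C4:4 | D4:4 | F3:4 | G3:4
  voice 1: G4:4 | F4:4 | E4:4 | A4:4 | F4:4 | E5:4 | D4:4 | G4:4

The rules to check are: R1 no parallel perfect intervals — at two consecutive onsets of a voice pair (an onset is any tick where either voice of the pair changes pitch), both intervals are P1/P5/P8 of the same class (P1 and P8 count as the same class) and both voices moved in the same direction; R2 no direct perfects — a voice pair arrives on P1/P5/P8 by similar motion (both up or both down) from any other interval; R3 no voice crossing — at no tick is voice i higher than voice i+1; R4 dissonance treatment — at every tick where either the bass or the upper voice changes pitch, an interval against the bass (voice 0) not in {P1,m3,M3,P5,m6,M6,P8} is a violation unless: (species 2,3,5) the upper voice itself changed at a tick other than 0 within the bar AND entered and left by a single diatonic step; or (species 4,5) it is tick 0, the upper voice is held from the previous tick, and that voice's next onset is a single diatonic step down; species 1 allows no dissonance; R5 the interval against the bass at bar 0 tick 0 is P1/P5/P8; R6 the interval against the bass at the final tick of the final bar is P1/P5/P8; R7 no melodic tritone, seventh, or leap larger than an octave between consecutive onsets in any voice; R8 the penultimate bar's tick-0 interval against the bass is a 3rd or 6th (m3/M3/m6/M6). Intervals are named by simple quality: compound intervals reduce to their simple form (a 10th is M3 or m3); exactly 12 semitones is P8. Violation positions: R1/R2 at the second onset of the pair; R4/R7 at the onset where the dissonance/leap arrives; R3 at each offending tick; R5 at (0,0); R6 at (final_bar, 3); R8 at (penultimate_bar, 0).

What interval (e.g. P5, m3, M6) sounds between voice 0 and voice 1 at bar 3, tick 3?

voice 0=B3 voice 1=A4 -> m7

m7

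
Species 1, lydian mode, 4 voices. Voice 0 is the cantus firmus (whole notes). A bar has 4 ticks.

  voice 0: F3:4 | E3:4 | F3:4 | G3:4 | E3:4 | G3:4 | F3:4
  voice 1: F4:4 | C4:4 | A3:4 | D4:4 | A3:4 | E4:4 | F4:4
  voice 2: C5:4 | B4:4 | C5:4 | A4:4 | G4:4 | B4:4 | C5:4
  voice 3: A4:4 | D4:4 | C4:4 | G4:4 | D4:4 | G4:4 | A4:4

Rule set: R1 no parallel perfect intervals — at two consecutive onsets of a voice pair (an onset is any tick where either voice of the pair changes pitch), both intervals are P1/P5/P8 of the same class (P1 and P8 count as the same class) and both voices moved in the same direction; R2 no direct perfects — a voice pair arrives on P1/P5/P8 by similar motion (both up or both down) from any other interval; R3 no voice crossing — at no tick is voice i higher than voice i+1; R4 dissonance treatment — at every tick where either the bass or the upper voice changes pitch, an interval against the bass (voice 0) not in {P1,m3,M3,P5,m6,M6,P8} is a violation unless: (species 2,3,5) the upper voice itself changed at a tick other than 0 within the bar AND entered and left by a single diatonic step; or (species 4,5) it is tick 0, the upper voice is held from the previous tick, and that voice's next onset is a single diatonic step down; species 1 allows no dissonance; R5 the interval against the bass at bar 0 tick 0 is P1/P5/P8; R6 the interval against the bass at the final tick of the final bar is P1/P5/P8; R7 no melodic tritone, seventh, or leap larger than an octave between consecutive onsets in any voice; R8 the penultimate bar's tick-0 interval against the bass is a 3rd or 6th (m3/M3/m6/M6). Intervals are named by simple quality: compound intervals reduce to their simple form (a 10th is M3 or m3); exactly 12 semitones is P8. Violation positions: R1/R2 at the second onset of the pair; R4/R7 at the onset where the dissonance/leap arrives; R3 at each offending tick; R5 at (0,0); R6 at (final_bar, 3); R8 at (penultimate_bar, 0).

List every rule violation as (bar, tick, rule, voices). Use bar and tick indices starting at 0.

bar 0: v0=F3 v1=F4 v2=C5 v3=A4 downbeat M3
bar 1: v0=E3 v1=C4 v2=B4 v3=D4 downbeat m7
bar 2: v0=F3 v1=A3 v2=C5 v3=C4 downbeat P5
bar 3: v0=G3 v1=D4 v2=A4 v3=G4 downbeat P8
bar 4: v0=E3 v1=A3 v2=G4 v3=D4 downbeat m7
bar 5: v0=G3 v1=E4 v2=B4 v3=G4 downbeat P8
bar 6: v0=F3 v1=F4 v2=C5 v3=A4 downbeat M3
  -> R3 @ bar 0 tick 0 v(2, 3): C5 above A4
  -> R5 @ bar 0 tick 0 v(0, 3): opens on M3
  -> R3 @ bar 0 tick 1 v(2, 3): C5 above A4
  -> R3 @ bar 0 tick 2 v(2, 3): C5 above A4
  -> R3 @ bar 0 tick 3 v(2, 3): C5 above A4
  -> R1 @ bar 1 tick 0 v(0, 2): F3/C5 P5 -> E3/B4 P5 similar
  -> R3 @ bar 1 tick 0 v(2, 3): B4 above D4
  -> R4 @ bar 1 tick 0 v(0, 3): E3/D4 m7 untreated
  -> R3 @ bar 1 tick 1 v(2, 3): B4 above D4
  -> R3 @ bar 1 tick 2 v(2, 3): B4 above D4
  -> R3 @ bar 1 tick 3 v(2, 3): B4 above D4
  -> R1 @ bar 2 tick 0 v(0, 2): E3/B4 P5 -> F3/C5 P5 similar
  -> R3 @ bar 2 tick 0 v(2, 3): C5 above C4
  -> R3 @ bar 2 tick 1 v(2, 3): C5 above C4
  -> R3 @ bar 2 tick 2 v(2, 3): C5 above C4
  -> R3 @ bar 2 tick 3 v(2, 3): C5 above C4
  -> R2 @ bar 3 tick 0 v(0, 1): F3/A3 M3 -> G3/D4 P5 similar
  -> R2 @ bar 3 tick 0 v(0, 3): F3/C4 P5 -> G3/G4 P8 similar
  -> R3 @ bar 3 tick 0 v(2, 3): A4 above G4
  -> R4 @ bar 3 tick 0 v(0, 2): G3/A4 M2 untreated
  -> R3 @ bar 3 tick 1 v(2, 3): A4 above G4
  -> R3 @ bar 3 tick 2 v(2, 3): A4 above G4
  -> R3 @ bar 3 tick 3 v(2, 3): A4 above G4
  -> R3 @ bar 4 tick 0 v(2, 3): G4 above D4
  -> R4 @ bar 4 tick 0 v(0, 1): E3/A3 P4 untreated
  -> R4 @ bar 4 tick 0 v(0, 3): E3/D4 m7 untreated
  -> R3 @ bar 4 tick 1 v(2, 3): G4 above D4
  -> R3 @ bar 4 tick 2 v(2, 3): G4 above D4
  -> R3 @ bar 4 tick 3 v(2, 3): G4 above D4
  -> R2 @ bar 5 tick 0 v(0, 3): E3/D4 m7 -> G3/G4 P8 similar
  -> R2 @ bar 5 tick 0 v(1, 2): A3/G4 m7 -> E4/B4 P5 similar
  -> R3 @ bar 5 tick 0 v(2, 3): B4 above G4
  -> R8 @ bar 5 tick 0 v(0, 3): penult P8 not 3rd/6th
  -> R3 @ bar 5 tick 1 v(2, 3): B4 above G4
  -> R3 @ bar 5 tick 2 v(2, 3): B4 above G4
  -> R3 @ bar 5 tick 3 v(2, 3): B4 above G4
  -> R1 @ bar 6 tick 0 v(1, 2): E4/B4 P5 -> F4/C5 P5 similar
  -> R3 @ bar 6 tick 0 v(2, 3): C5 above A4
  -> R3 @ bar 6 tick 1 v(2, 3): C5 above A4
  -> R3 @ bar 6 tick 2 v(2, 3): C5 above A4
  -> R3 @ bar 6 tick 3 v(2, 3): C5 above A4
  -> R6 @ bar 6 tick 3 v(0, 3): closes on M3

(0, 0, R3, (2, 3))
(0, 0, R5, (0, 3))
(0, 1, R3, (2, 3))
(0, 2, R3, (2, 3))
(0, 3, R3, (2, 3))
(1, 0, R1, (0, 2))
(1, 0, R3, (2, 3))
(1, 0, R4, (0, 3))
(1, 1, R3, (2, 3))
(1, 2, R3, (2, 3))
(1, 3, R3, (2, 3))
(2, 0, R1, (0, 2))
(2, 0, R3, (2, 3))
(2, 1, R3, (2, 3))
(2, 2, R3, (2, 3))
(2, 3, R3, (2, 3))
(3, 0, R2, (0, 1))
(3, 0, R2, (0, 3))
(3, 0, R3, (2, 3))
(3, 0, R4, (0, 2))
(3, 1, R3, (2, 3))
(3, 2, R3, (2, 3))
(3, 3, R3, (2, 3))
(4, 0, R3, (2, 3))
(4, 0, R4, (0, 1))
(4, 0, R4, (0, 3))
(4, 1, R3, (2, 3))
(4, 2, R3, (2, 3))
(4, 3, R3, (2, 3))
(5, 0, R2, (0, 3))
(5, 0, R2, (1, 2))
(5, 0, R3, (2, 3))
(5, 0, R8, (0, 3))
(5, 1, R3, (2, 3))
(5, 2, R3, (2, 3))
(5, 3, R3, (2, 3))
(6, 0, R1, (1, 2))
(6, 0, R3, (2, 3))
(6, 1, R3, (2, 3))
(6, 2, R3, (2, 3))
(6, 3, R3, (2, 3))
(6, 3, R6, (0, 3))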